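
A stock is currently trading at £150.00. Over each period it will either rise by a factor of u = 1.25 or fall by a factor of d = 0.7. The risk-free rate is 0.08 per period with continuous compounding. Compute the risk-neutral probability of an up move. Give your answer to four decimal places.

p = 0.6969

Risk-neutral probability p = (e^0.08 − 0.7)/(1.25 − 0.7) = 0.3833/0.5500 = 0.6969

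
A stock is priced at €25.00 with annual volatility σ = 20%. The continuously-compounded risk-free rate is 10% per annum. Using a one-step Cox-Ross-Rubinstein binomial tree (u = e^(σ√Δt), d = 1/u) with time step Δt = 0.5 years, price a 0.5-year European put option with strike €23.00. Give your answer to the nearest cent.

€0.44

CRR parameters: u = e^(σ√Δt) = e^(0.2·√0.5) = 1.1519, d = 1/u = 0.8681
Per-period rate: rΔt = 0.1·0.5 = 0.05, so R = e^0.05 = 1.0513
Risk-neutral probability p = (e^0.05 − 0.8681)/(1.1519 − 0.8681) = 0.1831/0.2838 = 0.6454
Terminal stock prices: S_u = 28.8, S_d = 21.7
Terminal payoffs (K − S): max(-5.798, 0) = 0, max(1.297, 0) = 1.297
Node 0 (S = 25): V_0 = e^(−0.05)·[0.6454·0.0000 + 0.3546·1.2969] = 0.4375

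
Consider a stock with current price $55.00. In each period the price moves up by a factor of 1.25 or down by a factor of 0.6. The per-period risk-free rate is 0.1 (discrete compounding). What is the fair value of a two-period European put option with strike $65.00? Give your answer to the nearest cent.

Risk-neutral probability p = (1 + 0.1 − 0.6)/(1.25 − 0.6) = 0.5000/0.6500 = 0.7692
Terminal stock prices: S_uu = 85.94, S_ud = 41.25, S_dd = 19.8
Terminal payoffs (K − S): max(-20.94, 0) = 0, max(23.75, 0) = 23.75, max(45.2, 0) = 45.2
Node u (S = 68.75): V_u = 1/1.1·[0.7692·0.0000 + 0.2308·23.7500] = 4.9825
Node d (S = 33): V_d = 1/1.1·[0.7692·23.7500 + 0.2308·45.2000] = 26.0909
Node 0 (S = 55): V_0 = 1/1.1·[0.7692·4.9825 + 0.2308·26.0909] = 8.9579

$8.96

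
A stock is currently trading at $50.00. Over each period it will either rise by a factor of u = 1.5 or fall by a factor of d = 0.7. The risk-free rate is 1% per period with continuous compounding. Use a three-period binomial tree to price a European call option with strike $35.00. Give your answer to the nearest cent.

Risk-neutral probability p = (e^0.01 − 0.7)/(1.5 − 0.7) = 0.3101/0.8000 = 0.3876
Terminal stock prices: S_uuu = 168.8, S_uud = 78.75, S_udd = 36.75, S_ddd = 17.15
Terminal payoffs (S − K): max(133.8, 0) = 133.8, max(43.75, 0) = 43.75, max(1.75, 0) = 1.75, max(-17.85, 0) = 0
Node uu (S = 112.5): V_uu = e^(−0.01)·[0.3876·133.7500 + 0.6124·43.7500] = 77.8483
Node ud (S = 52.5): V_ud = e^(−0.01)·[0.3876·43.7500 + 0.6124·1.7500] = 17.8483
Node dd (S = 24.5): V_dd = e^(−0.01)·[0.3876·1.7500 + 0.6124·0.0000] = 0.6715
Node u (S = 75): V_u = e^(−0.01)·[0.3876·77.8483 + 0.6124·17.8483] = 40.6930
Node d (S = 35): V_d = e^(−0.01)·[0.3876·17.8483 + 0.6124·0.6715] = 7.2556
Node 0 (S = 50): V_0 = e^(−0.01)·[0.3876·40.6930 + 0.6124·7.2556] = 20.0136

$20.01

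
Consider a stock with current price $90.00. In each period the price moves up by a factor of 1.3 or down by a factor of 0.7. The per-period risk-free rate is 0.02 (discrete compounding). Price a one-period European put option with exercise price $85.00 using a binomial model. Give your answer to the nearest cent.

$10.07

Risk-neutral probability p = (1 + 0.02 − 0.7)/(1.3 − 0.7) = 0.3200/0.6000 = 0.5333
Terminal stock prices: S_u = 117, S_d = 63
Terminal payoffs (K − S): max(-32, 0) = 0, max(22, 0) = 22
Node 0 (S = 90): V_0 = 1/1.02·[0.5333·0.0000 + 0.4667·22.0000] = 10.0654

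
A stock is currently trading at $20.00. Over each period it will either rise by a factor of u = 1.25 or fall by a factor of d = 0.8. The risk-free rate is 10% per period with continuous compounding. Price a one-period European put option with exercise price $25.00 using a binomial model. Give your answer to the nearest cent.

Risk-neutral probability p = (e^0.1 − 0.8)/(1.25 − 0.8) = 0.3052/0.4500 = 0.6782
Terminal stock prices: S_u = 25, S_d = 16
Terminal payoffs (K − S): max(0, 0) = 0, max(9, 0) = 9
Node 0 (S = 20): V_0 = e^(−0.1)·[0.6782·0.0000 + 0.3218·9.0000] = 2.6209

$2.62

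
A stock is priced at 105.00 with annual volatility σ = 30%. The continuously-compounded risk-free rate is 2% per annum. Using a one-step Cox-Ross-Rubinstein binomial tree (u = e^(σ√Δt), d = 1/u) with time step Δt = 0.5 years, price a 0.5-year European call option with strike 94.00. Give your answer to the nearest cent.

CRR parameters: u = e^(σ√Δt) = e^(0.3·√0.5) = 1.2363, d = 1/u = 0.8089
Per-period rate: rΔt = 0.02·0.5 = 0.01, so R = e^0.01 = 1.0101
Risk-neutral probability p = (e^0.01 − 0.8089)/(1.2363 − 0.8089) = 0.2012/0.4275 = 0.4707
Terminal stock prices: S_u = 129.8, S_d = 84.93
Terminal payoffs (S − K): max(35.81, 0) = 35.81, max(-9.07, 0) = 0
Node 0 (S = 105): V_0 = e^(−0.01)·[0.4707·35.8127 + 0.5293·0.0000] = 16.6885

16.69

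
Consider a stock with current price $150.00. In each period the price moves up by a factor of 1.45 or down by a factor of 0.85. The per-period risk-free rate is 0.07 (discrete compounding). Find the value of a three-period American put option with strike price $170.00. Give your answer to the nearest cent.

$26.70

Risk-neutral probability p = (1 + 0.07 − 0.85)/(1.45 − 0.85) = 0.2200/0.6000 = 0.3667
Terminal stock prices: S_uuu = 457.3, S_uud = 268.1, S_udd = 157.1, S_ddd = 92.12
Terminal payoffs (K − S): max(-287.3, 0) = 0, max(-98.07, 0) = 0, max(12.86, 0) = 12.86, max(77.88, 0) = 77.88
Node uu (S = 315.4): continuation = 1/1.07·[0.3667·0.0000 + 0.6333·0.0000] = 0.0000; exercise value = 0.0000 ≤ continuation, so V_uu = 0.0000
Node ud (S = 184.9): continuation = 1/1.07·[0.3667·0.0000 + 0.6333·12.8563] = 7.6096; exercise value = 0.0000 ≤ continuation, so V_ud = 7.6096
Node dd (S = 108.4): continuation = 1/1.07·[0.3667·12.8563 + 0.6333·77.8813] = 50.5035; exercise value = 61.6250 > continuation, so V_dd = 61.6250 (exercise)
Node u (S = 217.5): continuation = 1/1.07·[0.3667·0.0000 + 0.6333·7.6096] = 4.5041; exercise value = 0.0000 ≤ continuation, so V_u = 4.5041
Node d (S = 127.5): continuation = 1/1.07·[0.3667·7.6096 + 0.6333·61.6250] = 39.0835; exercise value = 42.5000 > continuation, so V_d = 42.5000 (exercise)
Node 0 (S = 150): continuation = 1/1.07·[0.3667·4.5041 + 0.6333·42.5000] = 26.6992; exercise value = 20.0000 ≤ continuation, so V_0 = 26.6992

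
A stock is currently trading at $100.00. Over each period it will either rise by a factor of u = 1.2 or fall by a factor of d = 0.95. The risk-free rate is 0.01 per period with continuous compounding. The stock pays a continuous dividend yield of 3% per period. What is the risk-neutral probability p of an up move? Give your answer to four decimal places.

Per-period risk-free factor R = e^0.01 = 1.0101; dividend-adjusted growth = e^(0.01−0.03) = 0.9802.
Risk-neutral probability p = (0.9802 − 0.95)/(1.2 − 0.95) = 0.0302/0.2500 = 0.1208

p = 0.1208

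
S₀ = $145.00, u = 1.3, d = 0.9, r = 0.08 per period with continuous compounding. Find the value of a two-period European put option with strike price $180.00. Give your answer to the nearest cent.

$20.02

Risk-neutral probability p = (e^0.08 − 0.9)/(1.3 − 0.9) = 0.1833/0.4000 = 0.4582
Terminal stock prices: S_uu = 245.1, S_ud = 169.7, S_dd = 117.5
Terminal payoffs (K − S): max(-65.05, 0) = 0, max(10.35, 0) = 10.35, max(62.55, 0) = 62.55
Node u (S = 188.5): V_u = e^(−0.08)·[0.4582·0.0000 + 0.5418·10.3500] = 5.1763
Node d (S = 130.5): V_d = e^(−0.08)·[0.4582·10.3500 + 0.5418·62.5500] = 35.6609
Node 0 (S = 145): V_0 = e^(−0.08)·[0.4582·5.1763 + 0.5418·35.6609] = 20.0246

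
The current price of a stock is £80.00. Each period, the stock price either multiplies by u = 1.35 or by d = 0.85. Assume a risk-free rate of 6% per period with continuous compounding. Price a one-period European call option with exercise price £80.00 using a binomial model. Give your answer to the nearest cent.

Risk-neutral probability p = (e^0.06 − 0.85)/(1.35 − 0.85) = 0.2118/0.5000 = 0.4237
Terminal stock prices: S_u = 108, S_d = 68
Terminal payoffs (S − K): max(28, 0) = 28, max(-12, 0) = 0
Node 0 (S = 80): V_0 = e^(−0.06)·[0.4237·28.0000 + 0.5763·0.0000] = 11.1720

£11.17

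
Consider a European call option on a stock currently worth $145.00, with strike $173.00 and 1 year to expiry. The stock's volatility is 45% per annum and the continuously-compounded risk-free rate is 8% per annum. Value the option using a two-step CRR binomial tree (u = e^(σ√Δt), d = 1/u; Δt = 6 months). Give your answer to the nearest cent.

CRR parameters: u = e^(σ√Δt) = e^(0.45·√0.5) = 1.3746, d = 1/u = 0.7275
Per-period rate: rΔt = 0.08·0.5 = 0.04, so R = e^0.04 = 1.0408
Risk-neutral probability p = (e^0.04 − 0.7275)/(1.3746 − 0.7275) = 0.3134/0.6472 = 0.4842
Terminal stock prices: S_uu = 274, S_ud = 145, S_dd = 76.73
Terminal payoffs (S − K): max(101, 0) = 101, max(-28, 0) = 0, max(-96.27, 0) = 0
Node u (S = 199.3): V_u = e^(−0.04)·[0.4842·101.0005 + 0.5158·0.0000] = 46.9843
Node d (S = 105.5): V_d = e^(−0.04)·[0.4842·0.0000 + 0.5158·0.0000] = 0.0000
Node 0 (S = 145): V_0 = e^(−0.04)·[0.4842·46.9843 + 0.5158·0.0000] = 21.8566

$21.86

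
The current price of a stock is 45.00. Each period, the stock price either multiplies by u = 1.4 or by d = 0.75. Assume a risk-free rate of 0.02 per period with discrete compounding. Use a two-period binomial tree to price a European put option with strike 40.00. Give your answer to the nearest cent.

Risk-neutral probability p = (1 + 0.02 − 0.75)/(1.4 − 0.75) = 0.2700/0.6500 = 0.4154
Terminal stock prices: S_uu = 88.2, S_ud = 47.25, S_dd = 25.31
Terminal payoffs (K − S): max(-48.2, 0) = 0, max(-7.25, 0) = 0, max(14.69, 0) = 14.69
Node u (S = 63): V_u = 1/1.02·[0.4154·0.0000 + 0.5846·0.0000] = 0.0000
Node d (S = 33.75): V_d = 1/1.02·[0.4154·0.0000 + 0.5846·14.6875] = 8.4182
Node 0 (S = 45): V_0 = 1/1.02·[0.4154·0.0000 + 0.5846·8.4182] = 4.8249

4.82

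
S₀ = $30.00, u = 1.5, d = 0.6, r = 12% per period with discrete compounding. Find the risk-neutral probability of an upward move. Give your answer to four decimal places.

p = 0.5778

Risk-neutral probability p = (1 + 0.12 − 0.6)/(1.5 − 0.6) = 0.5200/0.9000 = 0.5778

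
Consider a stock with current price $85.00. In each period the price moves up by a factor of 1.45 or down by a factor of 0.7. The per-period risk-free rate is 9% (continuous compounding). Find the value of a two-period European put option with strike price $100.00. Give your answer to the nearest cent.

Risk-neutral probability p = (e^0.09 − 0.7)/(1.45 − 0.7) = 0.3942/0.7500 = 0.5256
Terminal stock prices: S_uu = 178.7, S_ud = 86.27, S_dd = 41.65
Terminal payoffs (K − S): max(-78.71, 0) = 0, max(13.73, 0) = 13.73, max(58.35, 0) = 58.35
Node u (S = 123.2): V_u = e^(−0.09)·[0.5256·0.0000 + 0.4744·13.7250] = 5.9512
Node d (S = 59.5): V_d = e^(−0.09)·[0.5256·13.7250 + 0.4744·58.3500] = 31.8931
Node 0 (S = 85): V_0 = e^(−0.09)·[0.5256·5.9512 + 0.4744·31.8931] = 16.6874

$16.69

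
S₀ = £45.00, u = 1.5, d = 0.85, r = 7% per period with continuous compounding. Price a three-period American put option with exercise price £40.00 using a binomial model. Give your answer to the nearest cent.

Risk-neutral probability p = (e^0.07 − 0.85)/(1.5 − 0.85) = 0.2225/0.6500 = 0.3423
Terminal stock prices: S_uuu = 151.9, S_uud = 86.06, S_udd = 48.77, S_ddd = 27.64
Terminal payoffs (K − S): max(-111.9, 0) = 0, max(-46.06, 0) = 0, max(-8.769, 0) = 0, max(12.36, 0) = 12.36
Node uu (S = 101.2): continuation = e^(−0.07)·[0.3423·0.0000 + 0.6577·0.0000] = 0.0000; exercise value = 0.0000 ≤ continuation, so V_uu = 0.0000
Node ud (S = 57.38): continuation = e^(−0.07)·[0.3423·0.0000 + 0.6577·0.0000] = 0.0000; exercise value = 0.0000 ≤ continuation, so V_ud = 0.0000
Node dd (S = 32.51): continuation = e^(−0.07)·[0.3423·0.0000 + 0.6577·12.3644] = 7.5820; exercise value = 7.4875 ≤ continuation, so V_dd = 7.5820
Node u (S = 67.5): continuation = e^(−0.07)·[0.3423·0.0000 + 0.6577·0.0000] = 0.0000; exercise value = 0.0000 ≤ continuation, so V_u = 0.0000
Node d (S = 38.25): continuation = e^(−0.07)·[0.3423·0.0000 + 0.6577·7.5820] = 4.6494; exercise value = 1.7500 ≤ continuation, so V_d = 4.6494
Node 0 (S = 45): continuation = e^(−0.07)·[0.3423·0.0000 + 0.6577·4.6494] = 2.8511; exercise value = 0.0000 ≤ continuation, so V_0 = 2.8511

£2.85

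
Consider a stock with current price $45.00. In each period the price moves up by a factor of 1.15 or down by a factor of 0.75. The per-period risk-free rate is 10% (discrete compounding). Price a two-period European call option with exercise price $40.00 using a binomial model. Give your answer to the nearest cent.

$12.35

Risk-neutral probability p = (1 + 0.1 − 0.75)/(1.15 − 0.75) = 0.3500/0.4000 = 0.8750
Terminal stock prices: S_uu = 59.51, S_ud = 38.81, S_dd = 25.31
Terminal payoffs (S − K): max(19.51, 0) = 19.51, max(-1.188, 0) = 0, max(-14.69, 0) = 0
Node u (S = 51.75): V_u = 1/1.1·[0.8750·19.5125 + 0.1250·0.0000] = 15.5213
Node d (S = 33.75): V_d = 1/1.1·[0.8750·0.0000 + 0.1250·0.0000] = 0.0000
Node 0 (S = 45): V_0 = 1/1.1·[0.8750·15.5213 + 0.1250·0.0000] = 12.3465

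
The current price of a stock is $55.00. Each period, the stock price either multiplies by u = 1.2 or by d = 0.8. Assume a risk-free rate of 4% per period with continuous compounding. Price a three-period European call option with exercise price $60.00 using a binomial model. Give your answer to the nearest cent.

Risk-neutral probability p = (e^0.04 − 0.8)/(1.2 − 0.8) = 0.2408/0.4000 = 0.6020
Terminal stock prices: S_uuu = 95.04, S_uud = 63.36, S_udd = 42.24, S_ddd = 28.16
Terminal payoffs (S − K): max(35.04, 0) = 35.04, max(3.36, 0) = 3.36, max(-17.76, 0) = 0, max(-31.84, 0) = 0
Node uu (S = 79.2): V_uu = e^(−0.04)·[0.6020·35.0400 + 0.3980·3.3600] = 21.5526
Node ud (S = 52.8): V_ud = e^(−0.04)·[0.6020·3.3600 + 0.3980·0.0000] = 1.9435
Node dd (S = 35.2): V_dd = e^(−0.04)·[0.6020·0.0000 + 0.3980·0.0000] = 0.0000
Node u (S = 66): V_u = e^(−0.04)·[0.6020·21.5526 + 0.3980·1.9435] = 13.2096
Node d (S = 44): V_d = e^(−0.04)·[0.6020·1.9435 + 0.3980·0.0000] = 1.1242
Node 0 (S = 55): V_0 = e^(−0.04)·[0.6020·13.2096 + 0.3980·1.1242] = 8.0706

$8.07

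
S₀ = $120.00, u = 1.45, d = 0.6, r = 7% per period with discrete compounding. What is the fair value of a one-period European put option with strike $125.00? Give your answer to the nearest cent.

$22.14

Risk-neutral probability p = (1 + 0.07 − 0.6)/(1.45 − 0.6) = 0.4700/0.8500 = 0.5529
Terminal stock prices: S_u = 174, S_d = 72
Terminal payoffs (K − S): max(-49, 0) = 0, max(53, 0) = 53
Node 0 (S = 120): V_0 = 1/1.07·[0.5529·0.0000 + 0.4471·53.0000] = 22.1440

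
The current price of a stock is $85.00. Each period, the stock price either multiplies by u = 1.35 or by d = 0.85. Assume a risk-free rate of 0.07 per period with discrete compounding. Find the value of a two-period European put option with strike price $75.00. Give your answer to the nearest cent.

Risk-neutral probability p = (1 + 0.07 − 0.85)/(1.35 − 0.85) = 0.2200/0.5000 = 0.4400
Terminal stock prices: S_uu = 154.9, S_ud = 97.54, S_dd = 61.41
Terminal payoffs (K − S): max(-79.91, 0) = 0, max(-22.54, 0) = 0, max(13.59, 0) = 13.59
Node u (S = 114.8): V_u = 1/1.07·[0.4400·0.0000 + 0.5600·0.0000] = 0.0000
Node d (S = 72.25): V_d = 1/1.07·[0.4400·0.0000 + 0.5600·13.5875] = 7.1112
Node 0 (S = 85): V_0 = 1/1.07·[0.4400·0.0000 + 0.5600·7.1112] = 3.7218

$3.72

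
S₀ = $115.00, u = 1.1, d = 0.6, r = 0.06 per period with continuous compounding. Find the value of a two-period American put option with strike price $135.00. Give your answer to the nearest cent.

$20.00

Risk-neutral probability p = (e^0.06 − 0.6)/(1.1 − 0.6) = 0.4618/0.5000 = 0.9237
Terminal stock prices: S_uu = 139.2, S_ud = 75.9, S_dd = 41.4
Terminal payoffs (K − S): max(-4.15, 0) = 0, max(59.1, 0) = 59.1, max(93.6, 0) = 93.6
Node u (S = 126.5): continuation = e^(−0.06)·[0.9237·0.0000 + 0.0763·59.1000] = 4.2482; exercise value = 8.5000 > continuation, so V_u = 8.5000 (exercise)
Node d (S = 69): continuation = e^(−0.06)·[0.9237·59.1000 + 0.0763·93.6000] = 58.1382; exercise value = 66.0000 > continuation, so V_d = 66.0000 (exercise)
Node 0 (S = 115): continuation = e^(−0.06)·[0.9237·8.5000 + 0.0763·66.0000] = 12.1382; exercise value = 20.0000 > continuation, so V_0 = 20.0000 (exercise)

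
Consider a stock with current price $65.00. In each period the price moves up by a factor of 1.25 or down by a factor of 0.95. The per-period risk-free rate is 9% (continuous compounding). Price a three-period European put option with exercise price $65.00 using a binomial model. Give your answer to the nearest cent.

$0.99

Risk-neutral probability p = (e^0.09 − 0.95)/(1.25 − 0.95) = 0.1442/0.3000 = 0.4806
Terminal stock prices: S_uuu = 127, S_uud = 96.48, S_udd = 73.33, S_ddd = 55.73
Terminal payoffs (K − S): max(-61.95, 0) = 0, max(-31.48, 0) = 0, max(-8.328, 0) = 0, max(9.271, 0) = 9.271
Node uu (S = 101.6): V_uu = e^(−0.09)·[0.4806·0.0000 + 0.5194·0.0000] = 0.0000
Node ud (S = 77.19): V_ud = e^(−0.09)·[0.4806·0.0000 + 0.5194·0.0000] = 0.0000
Node dd (S = 58.66): V_dd = e^(−0.09)·[0.4806·0.0000 + 0.5194·9.2706] = 4.4009
Node u (S = 81.25): V_u = e^(−0.09)·[0.4806·0.0000 + 0.5194·0.0000] = 0.0000
Node d (S = 61.75): V_d = e^(−0.09)·[0.4806·0.0000 + 0.5194·4.4009] = 2.0892
Node 0 (S = 65): V_0 = e^(−0.09)·[0.4806·0.0000 + 0.5194·2.0892] = 0.9918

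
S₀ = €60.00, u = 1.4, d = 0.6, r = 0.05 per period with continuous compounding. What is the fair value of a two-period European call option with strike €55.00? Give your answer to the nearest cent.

Risk-neutral probability p = (e^0.05 − 0.6)/(1.4 − 0.6) = 0.4513/0.8000 = 0.5641
Terminal stock prices: S_uu = 117.6, S_ud = 50.4, S_dd = 21.6
Terminal payoffs (S − K): max(62.6, 0) = 62.6, max(-4.6, 0) = 0, max(-33.4, 0) = 0
Node u (S = 84): V_u = e^(−0.05)·[0.5641·62.6000 + 0.4359·0.0000] = 33.5898
Node d (S = 36): V_d = e^(−0.05)·[0.5641·0.0000 + 0.4359·0.0000] = 0.0000
Node 0 (S = 60): V_0 = e^(−0.05)·[0.5641·33.5898 + 0.4359·0.0000] = 18.0235

€18.02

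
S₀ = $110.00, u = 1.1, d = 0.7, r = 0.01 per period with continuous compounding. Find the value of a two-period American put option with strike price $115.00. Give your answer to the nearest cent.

Risk-neutral probability p = (e^0.01 − 0.7)/(1.1 − 0.7) = 0.3101/0.4000 = 0.7751
Terminal stock prices: S_uu = 133.1, S_ud = 84.7, S_dd = 53.9
Terminal payoffs (K − S): max(-18.1, 0) = 0, max(30.3, 0) = 30.3, max(61.1, 0) = 61.1
Node u (S = 121): continuation = e^(−0.01)·[0.7751·0.0000 + 0.2249·30.3000] = 6.7459; exercise value = 0.0000 ≤ continuation, so V_u = 6.7459
Node d (S = 77): continuation = e^(−0.01)·[0.7751·30.3000 + 0.2249·61.1000] = 36.8557; exercise value = 38.0000 > continuation, so V_d = 38.0000 (exercise)
Node 0 (S = 110): continuation = e^(−0.01)·[0.7751·6.7459 + 0.2249·38.0000] = 13.6371; exercise value = 5.0000 ≤ continuation, so V_0 = 13.6371

$13.64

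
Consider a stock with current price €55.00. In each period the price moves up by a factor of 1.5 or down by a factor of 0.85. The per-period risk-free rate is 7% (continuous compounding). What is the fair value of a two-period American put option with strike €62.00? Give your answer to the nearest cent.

€9.35

Risk-neutral probability p = (e^0.07 − 0.85)/(1.5 − 0.85) = 0.2225/0.6500 = 0.3423
Terminal stock prices: S_uu = 123.8, S_ud = 70.12, S_dd = 39.74
Terminal payoffs (K − S): max(-61.75, 0) = 0, max(-8.125, 0) = 0, max(22.26, 0) = 22.26
Node u (S = 82.5): continuation = e^(−0.07)·[0.3423·0.0000 + 0.6577·0.0000] = 0.0000; exercise value = 0.0000 ≤ continuation, so V_u = 0.0000
Node d (S = 46.75): continuation = e^(−0.07)·[0.3423·0.0000 + 0.6577·22.2625] = 13.6517; exercise value = 15.2500 > continuation, so V_d = 15.2500 (exercise)
Node 0 (S = 55): continuation = e^(−0.07)·[0.3423·0.0000 + 0.6577·15.2500] = 9.3516; exercise value = 7.0000 ≤ continuation, so V_0 = 9.3516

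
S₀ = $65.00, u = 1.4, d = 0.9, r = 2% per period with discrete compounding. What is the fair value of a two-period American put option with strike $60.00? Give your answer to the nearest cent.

Risk-neutral probability p = (1 + 0.02 − 0.9)/(1.4 − 0.9) = 0.1200/0.5000 = 0.2400
Terminal stock prices: S_uu = 127.4, S_ud = 81.9, S_dd = 52.65
Terminal payoffs (K − S): max(-67.4, 0) = 0, max(-21.9, 0) = 0, max(7.35, 0) = 7.35
Node u (S = 91): continuation = 1/1.02·[0.2400·0.0000 + 0.7600·0.0000] = 0.0000; exercise value = 0.0000 ≤ continuation, so V_u = 0.0000
Node d (S = 58.5): continuation = 1/1.02·[0.2400·0.0000 + 0.7600·7.3500] = 5.4765; exercise value = 1.5000 ≤ continuation, so V_d = 5.4765
Node 0 (S = 65): continuation = 1/1.02·[0.2400·0.0000 + 0.7600·5.4765] = 4.0805; exercise value = 0.0000 ≤ continuation, so V_0 = 4.0805

$4.08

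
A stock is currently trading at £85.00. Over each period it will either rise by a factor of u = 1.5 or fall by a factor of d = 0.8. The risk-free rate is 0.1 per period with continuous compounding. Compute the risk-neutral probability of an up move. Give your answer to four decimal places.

Risk-neutral probability p = (e^0.1 − 0.8)/(1.5 − 0.8) = 0.3052/0.7000 = 0.4360

p = 0.4360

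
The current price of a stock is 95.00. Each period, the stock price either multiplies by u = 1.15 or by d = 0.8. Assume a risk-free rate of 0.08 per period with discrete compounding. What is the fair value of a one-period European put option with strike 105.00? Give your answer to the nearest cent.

Risk-neutral probability p = (1 + 0.08 − 0.8)/(1.15 − 0.8) = 0.2800/0.3500 = 0.8000
Terminal stock prices: S_u = 109.2, S_d = 76
Terminal payoffs (K − S): max(-4.25, 0) = 0, max(29, 0) = 29
Node 0 (S = 95): V_0 = 1/1.08·[0.8000·0.0000 + 0.2000·29.0000] = 5.3704

5.37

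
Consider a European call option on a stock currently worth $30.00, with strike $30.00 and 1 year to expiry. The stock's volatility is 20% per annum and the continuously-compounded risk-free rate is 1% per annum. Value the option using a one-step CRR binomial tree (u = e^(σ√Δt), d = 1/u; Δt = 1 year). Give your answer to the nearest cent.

CRR parameters: u = e^(σ√Δt) = e^(0.2·√1) = 1.2214, d = 1/u = 0.8187
Per-period rate: rΔt = 0.01·1 = 0.01, so R = e^0.01 = 1.0101
Risk-neutral probability p = (e^0.01 − 0.8187)/(1.2214 − 0.8187) = 0.1913/0.4027 = 0.4751
Terminal stock prices: S_u = 36.64, S_d = 24.56
Terminal payoffs (S − K): max(6.642, 0) = 6.642, max(-5.438, 0) = 0
Node 0 (S = 30): V_0 = e^(−0.01)·[0.4751·6.6421 + 0.5249·0.0000] = 3.1244

$3.12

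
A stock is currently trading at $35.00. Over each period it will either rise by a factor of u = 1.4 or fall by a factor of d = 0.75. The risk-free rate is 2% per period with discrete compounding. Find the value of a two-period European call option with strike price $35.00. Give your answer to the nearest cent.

Risk-neutral probability p = (1 + 0.02 − 0.75)/(1.4 − 0.75) = 0.2700/0.6500 = 0.4154
Terminal stock prices: S_uu = 68.6, S_ud = 36.75, S_dd = 19.69
Terminal payoffs (S − K): max(33.6, 0) = 33.6, max(1.75, 0) = 1.75, max(-15.31, 0) = 0
Node u (S = 49): V_u = 1/1.02·[0.4154·33.6000 + 0.5846·1.7500] = 14.6863
Node d (S = 26.25): V_d = 1/1.02·[0.4154·1.7500 + 0.5846·0.0000] = 0.7127
Node 0 (S = 35): V_0 = 1/1.02·[0.4154·14.6863 + 0.5846·0.7127] = 6.3893

$6.39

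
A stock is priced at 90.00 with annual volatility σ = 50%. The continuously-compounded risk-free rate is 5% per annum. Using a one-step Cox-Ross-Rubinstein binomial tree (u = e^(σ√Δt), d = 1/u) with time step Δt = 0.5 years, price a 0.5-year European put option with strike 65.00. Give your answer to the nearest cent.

CRR parameters: u = e^(σ√Δt) = e^(0.5·√0.5) = 1.4241, d = 1/u = 0.7022
Per-period rate: rΔt = 0.05·0.5 = 0.025, so R = e^0.025 = 1.0253
Risk-neutral probability p = (e^0.025 − 0.7022)/(1.4241 − 0.7022) = 0.3231/0.7219 = 0.4476
Terminal stock prices: S_u = 128.2, S_d = 63.2
Terminal payoffs (K − S): max(-63.17, 0) = 0, max(1.803, 0) = 1.803
Node 0 (S = 90): V_0 = e^(−0.025)·[0.4476·0.0000 + 0.5524·1.8030] = 0.9714

0.97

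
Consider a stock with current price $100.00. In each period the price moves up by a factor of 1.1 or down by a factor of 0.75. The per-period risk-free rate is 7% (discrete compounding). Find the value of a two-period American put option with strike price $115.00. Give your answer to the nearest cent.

$15.00

Risk-neutral probability p = (1 + 0.07 − 0.75)/(1.1 − 0.75) = 0.3200/0.3500 = 0.9143
Terminal stock prices: S_uu = 121, S_ud = 82.5, S_dd = 56.25
Terminal payoffs (K − S): max(-6, 0) = 0, max(32.5, 0) = 32.5, max(58.75, 0) = 58.75
Node u (S = 110): continuation = 1/1.07·[0.9143·0.0000 + 0.0857·32.5000] = 2.6035; exercise value = 5.0000 > continuation, so V_u = 5.0000 (exercise)
Node d (S = 75): continuation = 1/1.07·[0.9143·32.5000 + 0.0857·58.7500] = 32.4766; exercise value = 40.0000 > continuation, so V_d = 40.0000 (exercise)
Node 0 (S = 100): continuation = 1/1.07·[0.9143·5.0000 + 0.0857·40.0000] = 7.4766; exercise value = 15.0000 > continuation, so V_0 = 15.0000 (exercise)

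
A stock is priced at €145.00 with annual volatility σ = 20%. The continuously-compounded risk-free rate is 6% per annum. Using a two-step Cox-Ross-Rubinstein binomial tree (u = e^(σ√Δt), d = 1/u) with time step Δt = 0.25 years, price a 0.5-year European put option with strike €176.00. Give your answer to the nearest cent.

CRR parameters: u = e^(σ√Δt) = e^(0.2·√0.25) = 1.1052, d = 1/u = 0.9048
Per-period rate: rΔt = 0.06·0.25 = 0.015, so R = e^0.015 = 1.0151
Risk-neutral probability p = (e^0.015 − 0.9048)/(1.1052 − 0.9048) = 0.1103/0.2003 = 0.5505
Terminal stock prices: S_uu = 177.1, S_ud = 145, S_dd = 118.7
Terminal payoffs (K − S): max(-1.103, 0) = 0, max(31, 0) = 31, max(57.28, 0) = 57.28
Node u (S = 160.2): V_u = e^(−0.015)·[0.5505·0.0000 + 0.4495·31.0000] = 13.7283
Node d (S = 131.2): V_d = e^(−0.015)·[0.5505·31.0000 + 0.4495·57.2840] = 42.1783
Node 0 (S = 145): V_0 = e^(−0.015)·[0.5505·13.7283 + 0.4495·42.1783] = 26.1229

€26.12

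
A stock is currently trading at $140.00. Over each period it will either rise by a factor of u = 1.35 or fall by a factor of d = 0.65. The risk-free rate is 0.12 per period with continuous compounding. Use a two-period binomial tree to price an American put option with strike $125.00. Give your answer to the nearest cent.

Risk-neutral probability p = (e^0.12 − 0.65)/(1.35 − 0.65) = 0.4775/0.7000 = 0.6821
Terminal stock prices: S_uu = 255.2, S_ud = 122.9, S_dd = 59.15
Terminal payoffs (K − S): max(-130.2, 0) = 0, max(2.15, 0) = 2.15, max(65.85, 0) = 65.85
Node u (S = 189): continuation = e^(−0.12)·[0.6821·0.0000 + 0.3179·2.1500] = 0.6061; exercise value = 0.0000 ≤ continuation, so V_u = 0.6061
Node d (S = 91): continuation = e^(−0.12)·[0.6821·2.1500 + 0.3179·65.8500] = 19.8651; exercise value = 34.0000 > continuation, so V_d = 34.0000 (exercise)
Node 0 (S = 140): continuation = e^(−0.12)·[0.6821·0.6061 + 0.3179·34.0000] = 9.9519; exercise value = 0.0000 ≤ continuation, so V_0 = 9.9519

$9.95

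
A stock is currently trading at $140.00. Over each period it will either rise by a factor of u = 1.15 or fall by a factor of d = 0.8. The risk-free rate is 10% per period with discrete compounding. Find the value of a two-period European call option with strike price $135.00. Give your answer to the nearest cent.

Risk-neutral probability p = (1 + 0.1 − 0.8)/(1.15 − 0.8) = 0.3000/0.3500 = 0.8571
Terminal stock prices: S_uu = 185.1, S_ud = 128.8, S_dd = 89.6
Terminal payoffs (S − K): max(50.15, 0) = 50.15, max(-6.2, 0) = 0, max(-45.4, 0) = 0
Node u (S = 161): V_u = 1/1.1·[0.8571·50.1500 + 0.1429·0.0000] = 39.0779
Node d (S = 112): V_d = 1/1.1·[0.8571·0.0000 + 0.1429·0.0000] = 0.0000
Node 0 (S = 140): V_0 = 1/1.1·[0.8571·39.0779 + 0.1429·0.0000] = 30.4503

$30.45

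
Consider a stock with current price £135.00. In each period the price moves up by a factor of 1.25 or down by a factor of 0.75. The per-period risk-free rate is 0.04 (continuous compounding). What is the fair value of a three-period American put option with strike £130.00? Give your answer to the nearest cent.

Risk-neutral probability p = (e^0.04 − 0.75)/(1.25 − 0.75) = 0.2908/0.5000 = 0.5816
Terminal stock prices: S_uuu = 263.7, S_uud = 158.2, S_udd = 94.92, S_ddd = 56.95
Terminal payoffs (K − S): max(-133.7, 0) = 0, max(-28.2, 0) = 0, max(35.08, 0) = 35.08, max(73.05, 0) = 73.05
Node uu (S = 210.9): continuation = e^(−0.04)·[0.5816·0.0000 + 0.4184·0.0000] = 0.0000; exercise value = 0.0000 ≤ continuation, so V_uu = 0.0000
Node ud (S = 126.6): continuation = e^(−0.04)·[0.5816·0.0000 + 0.4184·35.0781] = 14.1005; exercise value = 3.4375 ≤ continuation, so V_ud = 14.1005
Node dd (S = 75.94): continuation = e^(−0.04)·[0.5816·35.0781 + 0.4184·73.0469] = 48.9651; exercise value = 54.0625 > continuation, so V_dd = 54.0625 (exercise)
Node u (S = 168.8): continuation = e^(−0.04)·[0.5816·0.0000 + 0.4184·14.1005] = 5.6680; exercise value = 0.0000 ≤ continuation, so V_u = 5.6680
Node d (S = 101.2): continuation = e^(−0.04)·[0.5816·14.1005 + 0.4184·54.0625] = 29.6113; exercise value = 28.7500 ≤ continuation, so V_d = 29.6113
Node 0 (S = 135): continuation = e^(−0.04)·[0.5816·5.6680 + 0.4184·29.6113] = 15.0703; exercise value = 0.0000 ≤ continuation, so V_0 = 15.0703

£15.07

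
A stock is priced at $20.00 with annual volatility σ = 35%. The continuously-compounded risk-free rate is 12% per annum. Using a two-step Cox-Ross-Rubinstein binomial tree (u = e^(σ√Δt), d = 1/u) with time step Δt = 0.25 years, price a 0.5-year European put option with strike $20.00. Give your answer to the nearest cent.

CRR parameters: u = e^(σ√Δt) = e^(0.35·√0.25) = 1.1912, d = 1/u = 0.8395
Per-period rate: rΔt = 0.12·0.25 = 0.03, so R = e^0.03 = 1.0305
Risk-neutral probability p = (e^0.03 − 0.8395)/(1.1912 − 0.8395) = 0.1910/0.3518 = 0.5429
Terminal stock prices: S_uu = 28.38, S_ud = 20, S_dd = 14.09
Terminal payoffs (K − S): max(-8.381, 0) = 0, max(0, 0) = 0, max(5.906, 0) = 5.906
Node u (S = 23.82): V_u = e^(−0.03)·[0.5429·0.0000 + 0.4571·0.0000] = 0.0000
Node d (S = 16.79): V_d = e^(−0.03)·[0.5429·0.0000 + 0.4571·5.9062] = 2.6198
Node 0 (S = 20): V_0 = e^(−0.03)·[0.5429·0.0000 + 0.4571·2.6198] = 1.1620

$1.16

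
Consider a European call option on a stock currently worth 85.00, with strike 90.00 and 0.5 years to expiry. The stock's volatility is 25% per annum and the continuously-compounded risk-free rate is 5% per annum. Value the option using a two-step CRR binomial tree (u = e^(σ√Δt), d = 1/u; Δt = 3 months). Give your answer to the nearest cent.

CRR parameters: u = e^(σ√Δt) = e^(0.25·√0.25) = 1.1331, d = 1/u = 0.8825
Per-period rate: rΔt = 0.05·0.25 = 0.0125, so R = e^0.0125 = 1.0126
Risk-neutral probability p = (e^0.0125 − 0.8825)/(1.1331 − 0.8825) = 0.1301/0.2507 = 0.5190
Terminal stock prices: S_uu = 109.1, S_ud = 85, S_dd = 66.2
Terminal payoffs (S − K): max(19.14, 0) = 19.14, max(-5, 0) = 0, max(-23.8, 0) = 0
Node u (S = 96.32): V_u = e^(−0.0125)·[0.5190·19.1422 + 0.4810·0.0000] = 9.8109
Node d (S = 75.01): V_d = e^(−0.0125)·[0.5190·0.0000 + 0.4810·0.0000] = 0.0000
Node 0 (S = 85): V_0 = e^(−0.0125)·[0.5190·9.8109 + 0.4810·0.0000] = 5.0283

5.03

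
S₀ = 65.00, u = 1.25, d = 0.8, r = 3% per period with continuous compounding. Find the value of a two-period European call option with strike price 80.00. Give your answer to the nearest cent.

5.33

Risk-neutral probability p = (e^0.03 − 0.8)/(1.25 − 0.8) = 0.2305/0.4500 = 0.5121
Terminal stock prices: S_uu = 101.6, S_ud = 65, S_dd = 41.6
Terminal payoffs (S − K): max(21.56, 0) = 21.56, max(-15, 0) = 0, max(-38.4, 0) = 0
Node u (S = 81.25): V_u = e^(−0.03)·[0.5121·21.5625 + 0.4879·0.0000] = 10.7163
Node d (S = 52): V_d = e^(−0.03)·[0.5121·0.0000 + 0.4879·0.0000] = 0.0000
Node 0 (S = 65): V_0 = e^(−0.03)·[0.5121·10.7163 + 0.4879·0.0000] = 5.3258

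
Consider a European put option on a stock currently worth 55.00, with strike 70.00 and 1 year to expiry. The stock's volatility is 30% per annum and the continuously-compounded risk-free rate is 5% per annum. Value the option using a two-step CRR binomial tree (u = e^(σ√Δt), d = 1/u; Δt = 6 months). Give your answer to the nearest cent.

CRR parameters: u = e^(σ√Δt) = e^(0.3·√0.5) = 1.2363, d = 1/u = 0.8089
Per-period rate: rΔt = 0.05·0.5 = 0.025, so R = e^0.025 = 1.0253
Risk-neutral probability p = (e^0.025 − 0.8089)/(1.2363 − 0.8089) = 0.2165/0.4275 = 0.5064
Terminal stock prices: S_uu = 84.07, S_ud = 55, S_dd = 35.98
Terminal payoffs (K − S): max(-14.07, 0) = 0, max(15, 0) = 15, max(34.02, 0) = 34.02
Node u (S = 68): V_u = e^(−0.025)·[0.5064·0.0000 + 0.4936·15.0000] = 7.2214
Node d (S = 44.49): V_d = e^(−0.025)·[0.5064·15.0000 + 0.4936·34.0162] = 23.7845
Node 0 (S = 55): V_0 = e^(−0.025)·[0.5064·7.2214 + 0.4936·23.7845] = 15.0170

15.02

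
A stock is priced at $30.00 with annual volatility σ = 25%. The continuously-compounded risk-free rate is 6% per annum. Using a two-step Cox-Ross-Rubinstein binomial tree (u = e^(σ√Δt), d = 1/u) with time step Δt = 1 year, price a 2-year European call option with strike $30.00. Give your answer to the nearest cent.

$5.42

CRR parameters: u = e^(σ√Δt) = e^(0.25·√1) = 1.2840, d = 1/u = 0.7788
Per-period rate: rΔt = 0.06·1 = 0.06, so R = e^0.06 = 1.0618
Risk-neutral probability p = (e^0.06 − 0.7788)/(1.2840 − 0.7788) = 0.2830/0.5052 = 0.5602
Terminal stock prices: S_uu = 49.46, S_ud = 30, S_dd = 18.2
Terminal payoffs (S − K): max(19.46, 0) = 19.46, max(0, 0) = 0, max(-11.8, 0) = 0
Node u (S = 38.52): V_u = e^(−0.06)·[0.5602·19.4616 + 0.4398·0.0000] = 10.2678
Node d (S = 23.36): V_d = e^(−0.06)·[0.5602·0.0000 + 0.4398·0.0000] = 0.0000
Node 0 (S = 30): V_0 = e^(−0.06)·[0.5602·10.2678 + 0.4398·0.0000] = 5.4172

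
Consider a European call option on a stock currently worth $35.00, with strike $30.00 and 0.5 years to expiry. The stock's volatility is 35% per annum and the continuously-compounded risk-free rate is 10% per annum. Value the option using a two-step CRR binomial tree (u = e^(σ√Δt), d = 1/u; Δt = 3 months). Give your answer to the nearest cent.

$7.59

CRR parameters: u = e^(σ√Δt) = e^(0.35·√0.25) = 1.1912, d = 1/u = 0.8395
Per-period rate: rΔt = 0.1·0.25 = 0.025, so R = e^0.025 = 1.0253
Risk-neutral probability p = (e^0.025 − 0.8395)/(1.1912 − 0.8395) = 0.1859/0.3518 = 0.5283
Terminal stock prices: S_uu = 49.67, S_ud = 35, S_dd = 24.66
Terminal payoffs (S − K): max(19.67, 0) = 19.67, max(5, 0) = 5, max(-5.336, 0) = 0
Node u (S = 41.69): V_u = e^(−0.025)·[0.5283·19.6674 + 0.4717·5.0000] = 12.4343
Node d (S = 29.38): V_d = e^(−0.025)·[0.5283·5.0000 + 0.4717·0.0000] = 2.5764
Node 0 (S = 35): V_0 = e^(−0.025)·[0.5283·12.4343 + 0.4717·2.5764] = 7.5924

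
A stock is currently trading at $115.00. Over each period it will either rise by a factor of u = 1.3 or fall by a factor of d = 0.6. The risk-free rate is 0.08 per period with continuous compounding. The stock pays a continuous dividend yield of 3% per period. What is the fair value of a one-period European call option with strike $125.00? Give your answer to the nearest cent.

Per-period risk-free factor R = e^0.08 = 1.0833; dividend-adjusted growth = e^(0.08−0.03) = 1.0513.
Risk-neutral probability p = (1.0513 − 0.6)/(1.3 − 0.6) = 0.4513/0.7000 = 0.6447
Terminal stock prices: S_u = 149.5, S_d = 69
Terminal payoffs (S − K): max(24.5, 0) = 24.5, max(-56, 0) = 0
Node 0 (S = 115): V_0 = e^(−0.08)·[0.6447·24.5000 + 0.3553·0.0000] = 14.5802

$14.58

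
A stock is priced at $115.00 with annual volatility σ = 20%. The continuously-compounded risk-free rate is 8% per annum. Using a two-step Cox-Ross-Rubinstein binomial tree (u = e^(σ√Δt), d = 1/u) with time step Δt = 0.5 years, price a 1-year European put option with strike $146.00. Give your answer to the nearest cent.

$22.03

CRR parameters: u = e^(σ√Δt) = e^(0.2·√0.5) = 1.1519, d = 1/u = 0.8681
Per-period rate: rΔt = 0.08·0.5 = 0.04, so R = e^0.04 = 1.0408
Risk-neutral probability p = (e^0.04 − 0.8681)/(1.1519 − 0.8681) = 0.1727/0.2838 = 0.6085
Terminal stock prices: S_uu = 152.6, S_ud = 115, S_dd = 86.67
Terminal payoffs (K − S): max(-6.593, 0) = 0, max(31, 0) = 31, max(59.33, 0) = 59.33
Node u (S = 132.5): V_u = e^(−0.04)·[0.6085·0.0000 + 0.3915·31.0000] = 11.6603
Node d (S = 99.83): V_d = e^(−0.04)·[0.6085·31.0000 + 0.3915·59.3316] = 40.4411
Node 0 (S = 115): V_0 = e^(−0.04)·[0.6085·11.6603 + 0.3915·40.4411] = 22.0286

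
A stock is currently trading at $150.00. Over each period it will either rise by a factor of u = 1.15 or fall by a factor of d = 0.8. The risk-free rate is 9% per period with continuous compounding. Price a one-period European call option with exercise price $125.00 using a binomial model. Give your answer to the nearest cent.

Risk-neutral probability p = (e^0.09 − 0.8)/(1.15 − 0.8) = 0.2942/0.3500 = 0.8405
Terminal stock prices: S_u = 172.5, S_d = 120
Terminal payoffs (S − K): max(47.5, 0) = 47.5, max(-5, 0) = 0
Node 0 (S = 150): V_0 = e^(−0.09)·[0.8405·47.5000 + 0.1595·0.0000] = 36.4875

$36.49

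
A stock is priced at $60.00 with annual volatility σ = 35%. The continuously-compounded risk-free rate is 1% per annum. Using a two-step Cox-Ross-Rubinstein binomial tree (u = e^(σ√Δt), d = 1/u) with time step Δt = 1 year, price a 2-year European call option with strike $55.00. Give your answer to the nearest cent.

CRR parameters: u = e^(σ√Δt) = e^(0.35·√1) = 1.4191, d = 1/u = 0.7047
Per-period rate: rΔt = 0.01·1 = 0.01, so R = e^0.01 = 1.0101
Risk-neutral probability p = (e^0.01 − 0.7047)/(1.4191 − 0.7047) = 0.3054/0.7144 = 0.4275
Terminal stock prices: S_uu = 120.8, S_ud = 60, S_dd = 29.8
Terminal payoffs (S − K): max(65.83, 0) = 65.83, max(5, 0) = 5, max(-25.2, 0) = 0
Node u (S = 85.14): V_u = e^(−0.01)·[0.4275·65.8252 + 0.5725·5.0000] = 30.6913
Node d (S = 42.28): V_d = e^(−0.01)·[0.4275·5.0000 + 0.5725·0.0000] = 2.1160
Node 0 (S = 60): V_0 = e^(−0.01)·[0.4275·30.6913 + 0.5725·2.1160] = 14.1879

$14.19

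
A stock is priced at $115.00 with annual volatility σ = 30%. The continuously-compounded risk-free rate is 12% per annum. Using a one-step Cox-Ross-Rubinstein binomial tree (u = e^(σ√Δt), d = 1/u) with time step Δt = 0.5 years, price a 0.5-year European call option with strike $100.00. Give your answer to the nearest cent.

$23.51

CRR parameters: u = e^(σ√Δt) = e^(0.3·√0.5) = 1.2363, d = 1/u = 0.8089
Per-period rate: rΔt = 0.12·0.5 = 0.06, so R = e^0.06 = 1.0618
Risk-neutral probability p = (e^0.06 − 0.8089)/(1.2363 − 0.8089) = 0.2530/0.4275 = 0.5918
Terminal stock prices: S_u = 142.2, S_d = 93.02
Terminal payoffs (S − K): max(42.18, 0) = 42.18, max(-6.981, 0) = 0
Node 0 (S = 115): V_0 = e^(−0.06)·[0.5918·42.1758 + 0.4082·0.0000] = 23.5072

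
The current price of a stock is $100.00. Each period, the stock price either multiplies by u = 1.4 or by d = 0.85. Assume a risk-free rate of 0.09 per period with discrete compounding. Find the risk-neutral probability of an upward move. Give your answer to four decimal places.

Risk-neutral probability p = (1 + 0.09 − 0.85)/(1.4 − 0.85) = 0.2400/0.5500 = 0.4364

p = 0.4364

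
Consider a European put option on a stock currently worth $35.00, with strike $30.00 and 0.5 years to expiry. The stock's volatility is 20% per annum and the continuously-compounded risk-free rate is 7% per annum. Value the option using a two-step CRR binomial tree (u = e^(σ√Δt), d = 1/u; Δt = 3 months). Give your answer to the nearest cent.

$0.25

CRR parameters: u = e^(σ√Δt) = e^(0.2·√0.25) = 1.1052, d = 1/u = 0.9048
Per-period rate: rΔt = 0.07·0.25 = 0.0175, so R = e^0.0175 = 1.0177
Risk-neutral probability p = (e^0.0175 − 0.9048)/(1.1052 − 0.9048) = 0.1128/0.2003 = 0.5631
Terminal stock prices: S_uu = 42.75, S_ud = 35, S_dd = 28.66
Terminal payoffs (K − S): max(-12.75, 0) = 0, max(-5, 0) = 0, max(1.344, 0) = 1.344
Node u (S = 38.68): V_u = e^(−0.0175)·[0.5631·0.0000 + 0.4369·0.0000] = 0.0000
Node d (S = 31.67): V_d = e^(−0.0175)·[0.5631·0.0000 + 0.4369·1.3444] = 0.5771
Node 0 (S = 35): V_0 = e^(−0.0175)·[0.5631·0.0000 + 0.4369·0.5771] = 0.2477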